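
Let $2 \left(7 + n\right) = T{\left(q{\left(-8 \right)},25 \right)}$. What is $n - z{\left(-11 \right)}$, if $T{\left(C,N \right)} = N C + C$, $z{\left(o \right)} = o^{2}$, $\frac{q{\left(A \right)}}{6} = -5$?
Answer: $-518$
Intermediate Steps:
$q{\left(A \right)} = -30$ ($q{\left(A \right)} = 6 \left(-5\right) = -30$)
$T{\left(C,N \right)} = C + C N$ ($T{\left(C,N \right)} = C N + C = C + C N$)
$n = -397$ ($n = -7 + \frac{\left(-30\right) \left(1 + 25\right)}{2} = -7 + \frac{\left(-30\right) 26}{2} = -7 + \frac{1}{2} \left(-780\right) = -7 - 390 = -397$)
$n - z{\left(-11 \right)} = -397 - \left(-11\right)^{2} = -397 - 121 = -518$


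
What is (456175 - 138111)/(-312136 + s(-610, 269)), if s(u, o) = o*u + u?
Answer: -79516/119209 ≈ -0.66703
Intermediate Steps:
s(u, o) = u + o*u
(456175 - 138111)/(-312136 + s(-610, 269)) = (456175 - 138111)/(-312136 - 610*(1 + 269)) = 318064/(-312136 - 610*270) = 318064/(-312136 - 164700) = 318064/(-476836) = 318064*(-1/476836) = -79516/119209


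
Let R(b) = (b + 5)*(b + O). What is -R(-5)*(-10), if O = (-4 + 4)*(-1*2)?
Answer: 0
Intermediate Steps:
O = 0 (O = 0*(-2) = 0)
R(b) = b*(5 + b) (R(b) = (b + 5)*(b + 0) = (5 + b)*b = b*(5 + b))
-R(-5)*(-10) = -(-5)*(5 - 5)*(-10) = -(-5)*0*(-10) = -1*0*(-10) = 0*(-10) = 0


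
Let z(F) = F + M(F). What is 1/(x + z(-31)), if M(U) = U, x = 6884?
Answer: 1/6822 ≈ 0.00014658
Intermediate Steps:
z(F) = 2*F (z(F) = F + F = 2*F)
1/(x + z(-31)) = 1/(6884 + 2*(-31)) = 1/(6884 - 62) = 1/6822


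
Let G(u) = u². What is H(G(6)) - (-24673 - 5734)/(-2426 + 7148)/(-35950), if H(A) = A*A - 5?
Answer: 219154836493/169755900 ≈ 1291.0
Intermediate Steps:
H(A) = -5 + A² (H(A) = A² - 5 = -5 + A²)
H(G(6)) - (-24673 - 5734)/(-2426 + 7148)/(-35950) = (-5 + (6²)²) - (-24673 - 5734)/(-2426 + 7148)/(-35950) = (-5 + 36²) - (-30407/4722)*(-1)/35950 = (-5 + 1296) - (-30407*1/4722)*(-1)/35950 = 1291 - (-30407)*(-1)/(4722*35950) = 1291 - 1*30407/169755900 = 1291 - 30407/169755900 = 219154836493/169755900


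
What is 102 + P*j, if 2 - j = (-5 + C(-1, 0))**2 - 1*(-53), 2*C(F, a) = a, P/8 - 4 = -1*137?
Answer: 80966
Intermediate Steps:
P = -1064 (P = 32 + 8*(-1*137) = 32 + 8*(-137) = 32 - 1096 = -1064)
C(F, a) = a/2
j = -76 (j = 2 - ((-5 + (1/2)*0)**2 - 1*(-53)) = 2 - ((-5 + 0)**2 + 53) = 2 - ((-5)**2 + 53) = 2 - (25 + 53) = 2 - 1*78 = 2 - 78 = -76)
102 + P*j = 102 - 1064*(-76) = 102 + 80864 = 80966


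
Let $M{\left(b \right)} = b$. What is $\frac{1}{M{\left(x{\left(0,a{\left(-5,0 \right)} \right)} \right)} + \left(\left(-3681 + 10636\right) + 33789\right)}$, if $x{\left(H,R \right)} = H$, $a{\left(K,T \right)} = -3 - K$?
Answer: $\frac{1}{40744} \approx 2.4543 \cdot 10^{-5}$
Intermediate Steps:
$\frac{1}{M{\left(x{\left(0,a{\left(-5,0 \right)} \right)} \right)} + \left(\left(-3681 + 10636\right) + 33789\right)} = \frac{1}{0 + \left(\left(-3681 + 10636\right) + 33789\right)} = \frac{1}{0 + \left(6955 + 33789\right)} = \frac{1}{0 + 40744} = \frac{1}{40744}$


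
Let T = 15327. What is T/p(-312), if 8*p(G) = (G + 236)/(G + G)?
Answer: 19128096/19 ≈ 1.0067e+6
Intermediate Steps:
p(G) = (236 + G)/(16*G) (p(G) = ((G + 236)/(G + G))/8 = ((236 + G)/((2*G)))/8 = ((236 + G)*(1/(2*G)))/8 = ((236 + G)/(2*G))/8 = (236 + G)/(16*G))
T/p(-312) = 15327/(((1/16)*(236 - 312)/(-312))) = 15327/(((1/16)*(-1/312)*(-76))) = 15327/(19/1248) = 15327*(1248/19) = 19128096/19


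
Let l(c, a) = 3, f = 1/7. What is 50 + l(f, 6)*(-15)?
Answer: 5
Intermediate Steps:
f = ⅐ ≈ 0.14286
50 + l(f, 6)*(-15) = 50 + 3*(-15) = 50 - 45 = 5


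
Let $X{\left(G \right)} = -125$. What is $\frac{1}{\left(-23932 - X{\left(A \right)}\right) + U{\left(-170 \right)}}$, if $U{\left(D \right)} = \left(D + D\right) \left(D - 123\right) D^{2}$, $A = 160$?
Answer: $\frac{1}{2878994193} \approx 3.4734 \cdot 10^{-10}$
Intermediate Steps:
$U{\left(D \right)} = 2 D^{3} \left(-123 + D\right)$ ($U{\left(D \right)} = 2 D \left(-123 + D\right) D^{2} = 2 D^{3} \left(-123 + D\right)$)
$\frac{1}{\left(-23932 - X{\left(A \right)}\right) + U{\left(-170 \right)}} = \frac{1}{\left(-23932 - -125\right) + 2 \left(-170\right)^{3} \left(-123 - 170\right)} = \frac{1}{\left(-23932 + 125\right) + 2 \left(-4913000\right) \left(-293\right)} = \frac{1}{-23807 + 2879018000} = \frac{1}{2878994193}$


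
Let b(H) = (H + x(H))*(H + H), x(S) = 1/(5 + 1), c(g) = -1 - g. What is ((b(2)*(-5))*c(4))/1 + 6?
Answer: 668/3 ≈ 222.67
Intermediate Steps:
x(S) = ⅙ (x(S) = 1/6 = ⅙)
b(H) = 2*H*(⅙ + H) (b(H) = (H + ⅙)*(H + H) = (⅙ + H)*(2*H) = 2*H*(⅙ + H))
((b(2)*(-5))*c(4))/1 + 6 = ((((⅓)*2*(1 + 6*2))*(-5))*(-1 - 1*4))/1 + 6 = 1*((((⅓)*2*(1 + 12))*(-5))*(-1 - 4)) + 6 = 1*((((⅓)*2*13)*(-5))*(-5)) + 6 = 1*(((26/3)*(-5))*(-5)) + 6 = 1*(-130/3*(-5)) + 6 = 1*(650/3) + 6 = 650/3 + 6 = 668/3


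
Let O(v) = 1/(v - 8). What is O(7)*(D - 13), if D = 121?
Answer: -108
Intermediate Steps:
O(v) = 1/(-8 + v)
O(7)*(D - 13) = (121 - 13)/(-8 + 7) = 108/(-1) = -1*108 = -108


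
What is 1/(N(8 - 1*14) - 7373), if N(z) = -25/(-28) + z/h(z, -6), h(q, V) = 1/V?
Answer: -28/205411 ≈ -0.00013631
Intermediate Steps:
N(z) = 25/28 - 6*z (N(z) = -25/(-28) + z/(1/(-6)) = -25*(-1/28) + z/(-⅙) = 25/28 + z*(-6) = 25/28 - 6*z)
1/(N(8 - 1*14) - 7373) = 1/((25/28 - 6*(8 - 1*14)) - 7373) = 1/((25/28 - 6*(8 - 14)) - 7373) = 1/((25/28 - 6*(-6)) - 7373) = 1/((25/28 + 36) - 7373) = 1/(1033/28 - 7373) = 1/(-205411/28) = -28/205411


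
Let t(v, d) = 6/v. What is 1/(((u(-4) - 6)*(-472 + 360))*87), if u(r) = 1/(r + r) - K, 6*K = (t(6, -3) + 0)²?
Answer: 1/61306 ≈ 1.6312e-5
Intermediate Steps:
K = ⅙ (K = (6/6 + 0)²/6 = (6*(⅙) + 0)²/6 = (1 + 0)²/6 = (⅙)*1² = (⅙)*1 = ⅙ ≈ 0.16667)
u(r) = -⅙ + 1/(2*r) (u(r) = 1/(r + r) - 1*⅙ = 1/(2*r) - ⅙ = -⅙ + 1/(2*r))
1/(((u(-4) - 6)*(-472 + 360))*87) = 1/((((⅙)*(3 - 1*(-4))/(-4) - 6)*(-472 + 360))*87) = 1/((((⅙)*(-¼)*(3 + 4) - 6)*(-112))*87) = 1/((((⅙)*(-¼)*7 - 6)*(-112))*87) = 1/(((-7/24 - 6)*(-112))*87) = 1/(-151/24*(-112)*87) = 1/((2114/3)*87) = 1/61306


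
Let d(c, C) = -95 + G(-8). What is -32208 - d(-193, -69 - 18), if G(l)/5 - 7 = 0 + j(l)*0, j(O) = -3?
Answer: -32148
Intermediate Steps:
G(l) = 35 (G(l) = 35 + 5*(0 - 3*0) = 35 + 5*(0 + 0) = 35 + 5*0 = 35 + 0 = 35)
d(c, C) = -60 (d(c, C) = -95 + 35 = -60)
-32208 - d(-193, -69 - 18) = -32208 - 1*(-60) = -32208 + 60 = -32148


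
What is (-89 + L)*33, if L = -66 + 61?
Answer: -3102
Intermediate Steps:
L = -5
(-89 + L)*33 = (-89 - 5)*33 = -94*33 = -3102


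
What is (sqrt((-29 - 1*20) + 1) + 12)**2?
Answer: 96 + 96*I*sqrt(3) ≈ 96.0 + 166.28*I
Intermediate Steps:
(sqrt((-29 - 1*20) + 1) + 12)**2 = (sqrt((-29 - 20) + 1) + 12)**2 = (sqrt(-49 + 1) + 12)**2 = (sqrt(-48) + 12)**2 = (4*I*sqrt(3) + 12)**2 = (12 + 4*I*sqrt(3))**2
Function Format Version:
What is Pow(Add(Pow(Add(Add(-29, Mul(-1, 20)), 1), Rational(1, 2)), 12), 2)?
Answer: Add(96, Mul(96, I, Pow(3, Rational(1, 2)))) ≈ Add(96.000, Mul(166.28, I))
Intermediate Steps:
Pow(Add(Pow(Add(Add(-29, Mul(-1, 20)), 1), Rational(1, 2)), 12), 2) = Pow(Add(Pow(Add(Add(-29, -20), 1), Rational(1, 2)), 12), 2) = Pow(Add(Pow(Add(-49, 1), Rational(1, 2)), 12), 2) = Pow(Add(Pow(-48, Rational(1, 2)), 12), 2) = Pow(Add(Mul(4, I, Pow(3, Rational(1, 2))), 12), 2) = Pow(Add(12, Mul(4, I, Pow(3, Rational(1, 2)))), 2)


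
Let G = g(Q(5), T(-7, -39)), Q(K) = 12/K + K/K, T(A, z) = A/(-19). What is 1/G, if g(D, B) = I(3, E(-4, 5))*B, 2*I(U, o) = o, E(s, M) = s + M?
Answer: 38/7 ≈ 5.4286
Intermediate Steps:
E(s, M) = M + s
I(U, o) = o/2
T(A, z) = -A/19 (T(A, z) = A*(-1/19) = -A/19)
Q(K) = 1 + 12/K (Q(K) = 12/K + 1 = 1 + 12/K)
g(D, B) = B/2 (g(D, B) = ((5 - 4)/2)*B = ((½)*1)*B = B/2)
G = 7/38 (G = (-1/19*(-7))/2 = (½)*(7/19) = 7/38 ≈ 0.18421)
1/G = 1/(7/38) = 38/7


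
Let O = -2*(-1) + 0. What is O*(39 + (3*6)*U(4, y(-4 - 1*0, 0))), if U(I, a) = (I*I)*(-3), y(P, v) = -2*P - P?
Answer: -1650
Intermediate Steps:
O = 2 (O = 2 + 0 = 2)
y(P, v) = -3*P
U(I, a) = -3*I² (U(I, a) = I²*(-3) = -3*I²)
O*(39 + (3*6)*U(4, y(-4 - 1*0, 0))) = 2*(39 + (3*6)*(-3*4²)) = 2*(39 + 18*(-3*16)) = 2*(39 + 18*(-48)) = 2*(39 - 864) = 2*(-825) = -1650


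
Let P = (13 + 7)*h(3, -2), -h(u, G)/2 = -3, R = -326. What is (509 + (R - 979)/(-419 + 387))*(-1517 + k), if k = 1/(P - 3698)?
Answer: -95491760411/114496 ≈ -8.3402e+5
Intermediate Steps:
h(u, G) = 6 (h(u, G) = -2*(-3) = 6)
P = 120 (P = (13 + 7)*6 = 20*6 = 120)
k = -1/3578 (k = 1/(120 - 3698) = 1/(-3578) = -1/3578 ≈ -0.00027949)
(509 + (R - 979)/(-419 + 387))*(-1517 + k) = (509 + (-326 - 979)/(-419 + 387))*(-1517 - 1/3578) = (509 - 1305/(-32))*(-5427827/3578) = (509 - 1305*(-1/32))*(-5427827/3578) = (509 + 1305/32)*(-5427827/3578) = (17593/32)*(-5427827/3578) = -95491760411/114496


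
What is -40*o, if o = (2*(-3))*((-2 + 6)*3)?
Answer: 2880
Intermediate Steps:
o = -72 (o = -24*3 = -6*12 = -72)
-40*o = -40*(-72) = 2880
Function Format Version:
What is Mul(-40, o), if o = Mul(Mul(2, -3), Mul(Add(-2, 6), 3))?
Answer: 2880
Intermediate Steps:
o = -72 (o = Mul(-6, Mul(4, 3)) = Mul(-6, 12) = -72)
Mul(-40, o) = Mul(-40, -72) = 2880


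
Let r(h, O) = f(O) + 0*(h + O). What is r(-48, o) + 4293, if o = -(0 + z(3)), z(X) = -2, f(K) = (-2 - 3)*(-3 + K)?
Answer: 4298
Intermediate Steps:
f(K) = 15 - 5*K (f(K) = -5*(-3 + K) = 15 - 5*K)
o = 2 (o = -(0 - 2) = -1*(-2) = 2)
r(h, O) = 15 - 5*O (r(h, O) = (15 - 5*O) + 0*(h + O) = (15 - 5*O) + 0*(O + h) = (15 - 5*O) + 0 = 15 - 5*O)
r(-48, o) + 4293 = (15 - 5*2) + 4293 = (15 - 10) + 4293 = 5 + 4293 = 4298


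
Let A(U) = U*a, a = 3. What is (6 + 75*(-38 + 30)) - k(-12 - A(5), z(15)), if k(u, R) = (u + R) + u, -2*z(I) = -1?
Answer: -1081/2 ≈ -540.50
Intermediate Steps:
z(I) = ½ (z(I) = -½*(-1) = ½)
A(U) = 3*U (A(U) = U*3 = 3*U)
k(u, R) = R + 2*u (k(u, R) = (R + u) + u = R + 2*u)
(6 + 75*(-38 + 30)) - k(-12 - A(5), z(15)) = (6 + 75*(-38 + 30)) - (½ + 2*(-12 - 3*5)) = (6 + 75*(-8)) - (½ + 2*(-12 - 1*15)) = (6 - 600) - (½ + 2*(-12 - 15)) = -594 - (½ + 2*(-27)) = -594 - (½ - 54) = -594 - 1*(-107/2) = -594 + 107/2 = -1081/2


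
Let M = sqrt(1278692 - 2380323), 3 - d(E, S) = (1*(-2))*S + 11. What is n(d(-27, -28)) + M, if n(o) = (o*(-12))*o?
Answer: -49152 + I*sqrt(1101631) ≈ -49152.0 + 1049.6*I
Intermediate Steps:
d(E, S) = -8 + 2*S (d(E, S) = 3 - ((1*(-2))*S + 11) = 3 - (-2*S + 11) = 3 - (11 - 2*S) = 3 + (-11 + 2*S) = -8 + 2*S)
M = I*sqrt(1101631) (M = sqrt(-1101631) = I*sqrt(1101631) ≈ 1049.6*I)
n(o) = -12*o**2 (n(o) = (-12*o)*o = -12*o**2)
n(d(-27, -28)) + M = -12*(-8 + 2*(-28))**2 + I*sqrt(1101631) = -12*(-8 - 56)**2 + I*sqrt(1101631) = -12*(-64)**2 + I*sqrt(1101631) = -12*4096 + I*sqrt(1101631) = -49152 + I*sqrt(1101631)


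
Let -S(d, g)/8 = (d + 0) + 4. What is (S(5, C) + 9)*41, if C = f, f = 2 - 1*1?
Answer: -2583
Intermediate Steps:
f = 1 (f = 2 - 1 = 1)
C = 1
S(d, g) = -32 - 8*d (S(d, g) = -8*((d + 0) + 4) = -8*(d + 4) = -8*(4 + d) = -32 - 8*d)
(S(5, C) + 9)*41 = ((-32 - 8*5) + 9)*41 = ((-32 - 40) + 9)*41 = (-72 + 9)*41 = -63*41 = -2583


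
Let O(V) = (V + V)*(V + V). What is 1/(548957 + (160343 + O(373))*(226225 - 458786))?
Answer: -1/166712896942 ≈ -5.9983e-12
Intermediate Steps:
O(V) = 4*V² (O(V) = (2*V)*(2*V) = 4*V²)
1/(548957 + (160343 + O(373))*(226225 - 458786)) = 1/(548957 + (160343 + 4*373²)*(226225 - 458786)) = 1/(548957 + (160343 + 4*139129)*(-232561)) = 1/(548957 + (160343 + 556516)*(-232561)) = 1/(548957 + 716859*(-232561)) = 1/(548957 - 166713445899) = 1/(-166712896942) = -1/166712896942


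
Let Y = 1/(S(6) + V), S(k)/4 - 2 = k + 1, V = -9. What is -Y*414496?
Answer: -414496/27 ≈ -15352.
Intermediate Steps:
S(k) = 12 + 4*k (S(k) = 8 + 4*(k + 1) = 8 + 4*(1 + k) = 8 + (4 + 4*k) = 12 + 4*k)
Y = 1/27 (Y = 1/((12 + 4*6) - 9) = 1/((12 + 24) - 9) = 1/(36 - 9) = 1/27 ≈ 0.037037)
-Y*414496 = -414496/27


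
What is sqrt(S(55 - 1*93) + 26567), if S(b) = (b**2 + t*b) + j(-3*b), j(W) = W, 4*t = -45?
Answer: 9*sqrt(1410)/2 ≈ 168.97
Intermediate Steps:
t = -45/4 (t = (1/4)*(-45) = -45/4 ≈ -11.250)
S(b) = b**2 - 57*b/4 (S(b) = (b**2 - 45*b/4) - 3*b = b**2 - 57*b/4)
sqrt(S(55 - 1*93) + 26567) = sqrt((55 - 1*93)*(-57 + 4*(55 - 1*93))/4 + 26567) = sqrt((55 - 93)*(-57 + 4*(55 - 93))/4 + 26567) = sqrt((1/4)*(-38)*(-57 + 4*(-38)) + 26567) = sqrt((1/4)*(-38)*(-57 - 152) + 26567) = sqrt((1/4)*(-38)*(-209) + 26567) = sqrt(3971/2 + 26567) = sqrt(57105/2) = 9*sqrt(1410)/2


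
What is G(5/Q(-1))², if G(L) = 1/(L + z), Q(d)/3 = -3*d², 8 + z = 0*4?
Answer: 81/5929 ≈ 0.013662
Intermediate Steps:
z = -8 (z = -8 + 0*4 = -8 + 0 = -8)
Q(d) = -9*d² (Q(d) = 3*(-3*d²) = -9*d²)
G(L) = 1/(-8 + L) (G(L) = 1/(L - 8) = 1/(-8 + L))
G(5/Q(-1))² = (1/(-8 + 5/((-9*(-1)²))))² = (1/(-8 + 5/((-9*1))))² = (1/(-8 + 5/(-9)))² = (1/(-8 + 5*(-⅑)))² = (1/(-8 - 5/9))² = (1/(-77/9))² = (-9/77)² = 81/5929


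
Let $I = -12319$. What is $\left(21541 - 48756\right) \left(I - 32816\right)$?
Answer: $1228349025$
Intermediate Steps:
$\left(21541 - 48756\right) \left(I - 32816\right) = \left(21541 - 48756\right) \left(-12319 - 32816\right) = \left(-27215\right) \left(-45135\right) = 1228349025$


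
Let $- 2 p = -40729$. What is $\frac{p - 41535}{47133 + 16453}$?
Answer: $- \frac{42341}{127172} \approx -0.33294$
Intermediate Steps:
$p = \frac{40729}{2}$ ($p = \left(- \frac{1}{2}\right) \left(-40729\right) = \frac{40729}{2} \approx 20365.0$)
$\frac{p - 41535}{47133 + 16453} = \frac{\frac{40729}{2} - 41535}{47133 + 16453} = - \frac{42341}{2 \cdot 63586} = \left(- \frac{42341}{2}\right) \frac{1}{63586} = - \frac{42341}{127172}$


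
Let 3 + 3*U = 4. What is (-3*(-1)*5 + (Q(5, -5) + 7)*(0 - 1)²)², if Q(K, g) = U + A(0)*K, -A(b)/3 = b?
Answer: 4489/9 ≈ 498.78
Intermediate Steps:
U = ⅓ (U = -1 + (⅓)*4 = -1 + 4/3 = ⅓ ≈ 0.33333)
A(b) = -3*b
Q(K, g) = ⅓ (Q(K, g) = ⅓ + (-3*0)*K = ⅓ + 0*K = ⅓ + 0 = ⅓)
(-3*(-1)*5 + (Q(5, -5) + 7)*(0 - 1)²)² = (-3*(-1)*5 + (⅓ + 7)*(0 - 1)²)² = (3*5 + (22/3)*(-1)²)² = (15 + (22/3)*1)² = (15 + 22/3)² = (67/3)² = 4489/9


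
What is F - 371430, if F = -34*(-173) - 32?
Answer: -365580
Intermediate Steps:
F = 5850 (F = 5882 - 32 = 5850)
F - 371430 = 5850 - 371430 = -365580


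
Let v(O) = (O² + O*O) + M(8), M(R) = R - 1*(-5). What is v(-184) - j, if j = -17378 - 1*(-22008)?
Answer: 63095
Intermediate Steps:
j = 4630 (j = -17378 + 22008 = 4630)
M(R) = 5 + R (M(R) = R + 5 = 5 + R)
v(O) = 13 + 2*O² (v(O) = (O² + O*O) + (5 + 8) = (O² + O²) + 13 = 2*O² + 13 = 13 + 2*O²)
v(-184) - j = (13 + 2*(-184)²) - 1*4630 = (13 + 2*33856) - 4630 = (13 + 67712) - 4630 = 67725 - 4630 = 63095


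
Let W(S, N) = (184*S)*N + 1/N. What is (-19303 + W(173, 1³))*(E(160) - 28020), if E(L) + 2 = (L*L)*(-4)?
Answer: -1634187660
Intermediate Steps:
W(S, N) = 1/N + 184*N*S (W(S, N) = 184*N*S + 1/N = 1/N + 184*N*S)
E(L) = -2 - 4*L² (E(L) = -2 + (L*L)*(-4) = -2 + L²*(-4) = -2 - 4*L²)
(-19303 + W(173, 1³))*(E(160) - 28020) = (-19303 + (1/(1³) + 184*1³*173))*((-2 - 4*160²) - 28020) = (-19303 + (1/1 + 184*1*173))*((-2 - 4*25600) - 28020) = (-19303 + (1 + 31832))*((-2 - 102400) - 28020) = (-19303 + 31833)*(-102402 - 28020) = 12530*(-130422) = -1634187660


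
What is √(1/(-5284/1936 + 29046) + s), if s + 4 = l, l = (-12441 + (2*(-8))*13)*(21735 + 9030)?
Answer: I*√76894430372173964860349/14056943 ≈ 19727.0*I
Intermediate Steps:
l = -389146485 (l = (-12441 - 16*13)*30765 = (-12441 - 208)*30765 = -12649*30765 = -389146485)
s = -389146489 (s = -4 - 389146485 = -389146489)
√(1/(-5284/1936 + 29046) + s) = √(1/(-5284/1936 + 29046) - 389146489) = √(1/(-5284*1/1936 + 29046) - 389146489) = √(1/(-1321/484 + 29046) - 389146489) = √(1/(14056943/484) - 389146489) = √(484/14056943 - 389146489) = √(-5470210014522643/14056943) = I*√76894430372173964860349/14056943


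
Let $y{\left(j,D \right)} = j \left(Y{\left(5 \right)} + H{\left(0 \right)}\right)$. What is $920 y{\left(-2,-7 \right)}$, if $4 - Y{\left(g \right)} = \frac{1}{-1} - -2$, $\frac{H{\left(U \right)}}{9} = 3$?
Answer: $-55200$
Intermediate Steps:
$H{\left(U \right)} = 27$ ($H{\left(U \right)} = 9 \cdot 3 = 27$)
$Y{\left(g \right)} = 3$ ($Y{\left(g \right)} = 4 - \left(\frac{1}{-1} - -2\right) = 4 - \left(-1 + 2\right) = 4 - 1 = 3$)
$y{\left(j,D \right)} = 30 j$ ($y{\left(j,D \right)} = j \left(3 + 27\right) = j 30 = 30 j$)
$920 y{\left(-2,-7 \right)} = 920 \cdot 30 \left(-2\right) = 920 \left(-60\right) = -55200$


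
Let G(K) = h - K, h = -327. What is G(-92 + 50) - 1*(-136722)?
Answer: 136437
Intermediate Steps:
G(K) = -327 - K
G(-92 + 50) - 1*(-136722) = (-327 - (-92 + 50)) - 1*(-136722) = (-327 - 1*(-42)) + 136722 = (-327 + 42) + 136722 = -285 + 136722 = 136437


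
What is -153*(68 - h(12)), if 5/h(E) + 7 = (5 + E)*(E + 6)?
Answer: -3110031/299 ≈ -10401.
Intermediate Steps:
h(E) = 5/(-7 + (5 + E)*(6 + E)) (h(E) = 5/(-7 + (5 + E)*(E + 6)) = 5/(-7 + (5 + E)*(6 + E)))
-153*(68 - h(12)) = -153*(68 - 5/(23 + 12**2 + 11*12)) = -153*(68 - 5/(23 + 144 + 132)) = -153*(68 - 5/299) = -153*20327/299 = -3110031/299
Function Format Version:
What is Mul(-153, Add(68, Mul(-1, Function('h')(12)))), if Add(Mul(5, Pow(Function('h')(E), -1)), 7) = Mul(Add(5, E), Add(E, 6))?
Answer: Rational(-3110031, 299) ≈ -10401.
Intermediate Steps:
Function('h')(E) = Mul(5, Pow(Add(-7, Mul(Add(5, E), Add(6, E))), -1)) (Function('h')(E) = Mul(5, Pow(Add(-7, Mul(Add(5, E), Add(E, 6))), -1)) = Mul(5, Pow(Add(-7, Mul(Add(5, E), Add(6, E))), -1)))
Mul(-153, Add(68, Mul(-1, Function('h')(12)))) = Mul(-153, Add(68, Mul(-1, Mul(5, Pow(Add(23, Pow(12, 2), Mul(11, 12)), -1))))) = Mul(-153, Add(68, Mul(-1, Mul(5, Pow(Add(23, 144, 132), -1))))) = Mul(-153, Add(68, Mul(-1, Mul(5, Pow(299, -1))))) = Mul(-153, Add(68, Mul(-1, Mul(5, Rational(1, 299))))) = Mul(-153, Add(68, Mul(-1, Rational(5, 299)))) = Mul(-153, Add(68, Rational(-5, 299))) = Mul(-153, Rational(20327, 299)) = Rational(-3110031, 299)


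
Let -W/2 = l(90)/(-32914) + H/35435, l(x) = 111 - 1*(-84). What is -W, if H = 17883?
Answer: 581691237/583153795 ≈ 0.99749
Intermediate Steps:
l(x) = 195 (l(x) = 111 + 84 = 195)
W = -581691237/583153795 (W = -2*(195/(-32914) + 17883/35435) = -2*(195*(-1/32914) + 17883*(1/35435)) = -2*(-195/32914 + 17883/35435) = -2*581691237/1166307590 = -581691237/583153795 ≈ -0.99749)
-W = -1*(-581691237/583153795) = 581691237/583153795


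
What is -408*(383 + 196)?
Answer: -236232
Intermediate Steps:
-408*(383 + 196) = -408*579 = -236232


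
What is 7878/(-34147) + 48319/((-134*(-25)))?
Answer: 1623557593/114392450 ≈ 14.193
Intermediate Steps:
7878/(-34147) + 48319/((-134*(-25))) = 7878*(-1/34147) + 48319/3350 = -7878/34147 + 48319*(1/3350) = -7878/34147 + 48319/3350 = 1623557593/114392450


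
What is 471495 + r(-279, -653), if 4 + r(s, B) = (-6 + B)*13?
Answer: 462924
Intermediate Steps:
r(s, B) = -82 + 13*B (r(s, B) = -4 + (-6 + B)*13 = -4 + (-78 + 13*B) = -82 + 13*B)
471495 + r(-279, -653) = 471495 + (-82 + 13*(-653)) = 471495 + (-82 - 8489) = 471495 - 8571 = 462924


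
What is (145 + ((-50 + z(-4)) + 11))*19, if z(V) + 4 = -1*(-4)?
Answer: 2014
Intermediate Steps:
z(V) = 0 (z(V) = -4 - 1*(-4) = -4 + 4 = 0)
(145 + ((-50 + z(-4)) + 11))*19 = (145 + ((-50 + 0) + 11))*19 = (145 + (-50 + 11))*19 = (145 - 39)*19 = 106*19 = 2014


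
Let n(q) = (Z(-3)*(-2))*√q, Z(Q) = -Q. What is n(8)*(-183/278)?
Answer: 1098*√2/139 ≈ 11.171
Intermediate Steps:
n(q) = -6*√q (n(q) = (-1*(-3)*(-2))*√q = (3*(-2))*√q = -6*√q)
n(8)*(-183/278) = (-12*√2)*(-183/278) = (-12*√2)*(-183*1/278) = -12*√2*(-183/278) = 1098*√2/139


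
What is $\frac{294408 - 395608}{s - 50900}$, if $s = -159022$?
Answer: $\frac{50600}{104961} \approx 0.48208$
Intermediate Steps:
$\frac{294408 - 395608}{s - 50900} = \frac{294408 - 395608}{-159022 - 50900} = - \frac{101200}{-209922} = \left(-101200\right) \left(- \frac{1}{209922}\right) = \frac{50600}{104961}$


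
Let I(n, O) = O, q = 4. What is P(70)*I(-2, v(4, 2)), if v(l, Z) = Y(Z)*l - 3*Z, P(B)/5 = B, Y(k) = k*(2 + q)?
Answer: 14700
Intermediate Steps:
Y(k) = 6*k (Y(k) = k*(2 + 4) = k*6 = 6*k)
P(B) = 5*B
v(l, Z) = -3*Z + 6*Z*l (v(l, Z) = (6*Z)*l - 3*Z = 6*Z*l - 3*Z = -3*Z + 6*Z*l)
P(70)*I(-2, v(4, 2)) = (5*70)*(3*2*(-1 + 2*4)) = 350*(3*2*(-1 + 8)) = 350*(3*2*7) = 350*42 = 14700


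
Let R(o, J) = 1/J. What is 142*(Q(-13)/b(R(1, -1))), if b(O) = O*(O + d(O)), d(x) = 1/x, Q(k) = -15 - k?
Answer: -142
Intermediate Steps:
R(o, J) = 1/J
b(O) = O*(O + 1/O)
142*(Q(-13)/b(R(1, -1))) = 142*((-15 - 1*(-13))/(1 + (1/(-1))²)) = 142*((-15 + 13)/(1 + (-1)²)) = 142*(-2/(1 + 1)) = 142*(-2/2) = 142*(-2*½) = 142*(-1) = -142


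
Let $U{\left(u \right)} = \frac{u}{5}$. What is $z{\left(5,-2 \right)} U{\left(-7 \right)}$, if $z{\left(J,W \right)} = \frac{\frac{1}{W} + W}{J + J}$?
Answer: $\frac{7}{20} \approx 0.35$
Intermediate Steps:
$z{\left(J,W \right)} = \frac{W + \frac{1}{W}}{2 J}$
$U{\left(u \right)} = \frac{u}{5}$ ($U{\left(u \right)} = u \frac{1}{5} = \frac{u}{5}$)
$z{\left(5,-2 \right)} U{\left(-7 \right)} = \frac{1 + \left(-2\right)^{2}}{2 \cdot 5 \left(-2\right)} \frac{1}{5} \left(-7\right) = \frac{1}{2} \cdot \frac{1}{5} \left(- \frac{1}{2}\right) \left(1 + 4\right) \left(- \frac{7}{5}\right) = \frac{1}{2} \cdot \frac{1}{5} \left(- \frac{1}{2}\right) 5 \left(- \frac{7}{5}\right) = \left(- \frac{1}{4}\right) \left(- \frac{7}{5}\right) = \frac{7}{20}$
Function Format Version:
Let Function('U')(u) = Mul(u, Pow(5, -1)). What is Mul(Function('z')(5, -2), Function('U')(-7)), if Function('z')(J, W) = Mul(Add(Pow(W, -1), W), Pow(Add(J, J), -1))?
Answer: Rational(7, 20) ≈ 0.35000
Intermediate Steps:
Function('z')(J, W) = Mul(Rational(1, 2), Pow(J, -1), Add(W, Pow(W, -1))) (Function('z')(J, W) = Mul(Add(W, Pow(W, -1)), Pow(Mul(2, J), -1)) = Mul(Add(W, Pow(W, -1)), Mul(Rational(1, 2), Pow(J, -1))) = Mul(Rational(1, 2), Pow(J, -1), Add(W, Pow(W, -1))))
Function('U')(u) = Mul(Rational(1, 5), u) (Function('U')(u) = Mul(u, Rational(1, 5)) = Mul(Rational(1, 5), u))
Mul(Function('z')(5, -2), Function('U')(-7)) = Mul(Mul(Rational(1, 2), Pow(5, -1), Pow(-2, -1), Add(1, Pow(-2, 2))), Mul(Rational(1, 5), -7)) = Mul(Mul(Rational(1, 2), Rational(1, 5), Rational(-1, 2), Add(1, 4)), Rational(-7, 5)) = Mul(Mul(Rational(1, 2), Rational(1, 5), Rational(-1, 2), 5), Rational(-7, 5)) = Mul(Rational(-1, 4), Rational(-7, 5)) = Rational(7, 20)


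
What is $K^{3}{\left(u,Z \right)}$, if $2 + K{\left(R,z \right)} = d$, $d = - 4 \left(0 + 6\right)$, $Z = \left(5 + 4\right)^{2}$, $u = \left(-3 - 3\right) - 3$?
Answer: $-17576$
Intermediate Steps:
$u = -9$ ($u = -6 - 3 = -9$)
$Z = 81$ ($Z = 9^{2} = 81$)
$d = -24$ ($d = \left(-4\right) 6 = -24$)
$K{\left(R,z \right)} = -26$ ($K{\left(R,z \right)} = -2 - 24 = -26$)
$K^{3}{\left(u,Z \right)} = \left(-26\right)^{3} = -17576$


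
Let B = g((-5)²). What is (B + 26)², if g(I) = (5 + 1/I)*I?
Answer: 23104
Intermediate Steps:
g(I) = I*(5 + 1/I)
B = 126 (B = 1 + 5*(-5)² = 1 + 5*25 = 1 + 125 = 126)
(B + 26)² = (126 + 26)² = 152² = 23104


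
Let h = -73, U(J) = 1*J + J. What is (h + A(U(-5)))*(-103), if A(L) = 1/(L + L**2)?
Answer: 676607/90 ≈ 7517.9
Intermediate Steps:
U(J) = 2*J (U(J) = J + J = 2*J)
(h + A(U(-5)))*(-103) = (-73 + 1/(((2*(-5)))*(1 + 2*(-5))))*(-103) = (-73 + 1/((-10)*(1 - 10)))*(-103) = (-73 - 1/10/(-9))*(-103) = (-73 - 1/10*(-1/9))*(-103) = (-73 + 1/90)*(-103) = -6569/90*(-103) = 676607/90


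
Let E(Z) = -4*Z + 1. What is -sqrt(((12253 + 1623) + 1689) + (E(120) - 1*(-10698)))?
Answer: -2*sqrt(6446) ≈ -160.57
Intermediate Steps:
E(Z) = 1 - 4*Z
-sqrt(((12253 + 1623) + 1689) + (E(120) - 1*(-10698))) = -sqrt(((12253 + 1623) + 1689) + ((1 - 4*120) - 1*(-10698))) = -sqrt((13876 + 1689) + ((1 - 480) + 10698)) = -sqrt(15565 + (-479 + 10698)) = -sqrt(15565 + 10219) = -sqrt(25784) = -2*sqrt(6446)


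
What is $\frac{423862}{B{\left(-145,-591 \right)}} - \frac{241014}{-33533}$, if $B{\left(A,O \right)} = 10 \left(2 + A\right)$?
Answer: $- \frac{6934357213}{23976095} \approx -289.22$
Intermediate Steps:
$B{\left(A,O \right)} = 20 + 10 A$
$\frac{423862}{B{\left(-145,-591 \right)}} - \frac{241014}{-33533} = \frac{423862}{20 + 10 \left(-145\right)} - \frac{241014}{-33533} = \frac{423862}{20 - 1450} - - \frac{241014}{33533} = \frac{423862}{-1430} + \frac{241014}{33533} = 423862 \left(- \frac{1}{1430}\right) + \frac{241014}{33533} = - \frac{211931}{715} + \frac{241014}{33533} = - \frac{6934357213}{23976095}$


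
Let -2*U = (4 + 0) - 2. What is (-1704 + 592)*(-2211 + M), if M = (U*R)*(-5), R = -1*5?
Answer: 2486432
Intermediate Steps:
U = -1 (U = -((4 + 0) - 2)/2 = -(4 - 2)/2 = -1/2*2 = -1)
R = -5
M = -25 (M = -1*(-5)*(-5) = 5*(-5) = -25)
(-1704 + 592)*(-2211 + M) = (-1704 + 592)*(-2211 - 25) = -1112*(-2236) = 2486432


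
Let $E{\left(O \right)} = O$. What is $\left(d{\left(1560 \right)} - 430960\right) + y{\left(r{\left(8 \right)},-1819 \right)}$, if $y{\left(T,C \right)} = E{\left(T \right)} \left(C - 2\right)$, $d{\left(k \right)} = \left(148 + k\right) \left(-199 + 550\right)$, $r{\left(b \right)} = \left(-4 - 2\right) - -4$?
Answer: $172190$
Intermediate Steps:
$r{\left(b \right)} = -2$ ($r{\left(b \right)} = \left(-4 - 2\right) + 4 = -6 + 4 = -2$)
$d{\left(k \right)} = 51948 + 351 k$ ($d{\left(k \right)} = \left(148 + k\right) 351 = 51948 + 351 k$)
$y{\left(T,C \right)} = T \left(-2 + C\right)$ ($y{\left(T,C \right)} = T \left(C - 2\right) = T \left(-2 + C\right)$)
$\left(d{\left(1560 \right)} - 430960\right) + y{\left(r{\left(8 \right)},-1819 \right)} = \left(\left(51948 + 351 \cdot 1560\right) - 430960\right) - 2 \left(-2 - 1819\right) = \left(\left(51948 + 547560\right) - 430960\right) - -3642 = \left(599508 - 430960\right) + 3642 = 168548 + 3642 = 172190$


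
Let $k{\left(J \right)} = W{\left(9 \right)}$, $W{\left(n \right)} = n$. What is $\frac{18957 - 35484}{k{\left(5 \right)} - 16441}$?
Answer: $\frac{16527}{16432} \approx 1.0058$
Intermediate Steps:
$k{\left(J \right)} = 9$
$\frac{18957 - 35484}{k{\left(5 \right)} - 16441} = \frac{18957 - 35484}{9 - 16441} = - \frac{16527}{-16432} = \left(-16527\right) \left(- \frac{1}{16432}\right) = \frac{16527}{16432}$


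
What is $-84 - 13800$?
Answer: $-13884$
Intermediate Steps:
$-84 - 13800 = -13884$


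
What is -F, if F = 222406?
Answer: -222406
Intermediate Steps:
-F = -1*222406 = -222406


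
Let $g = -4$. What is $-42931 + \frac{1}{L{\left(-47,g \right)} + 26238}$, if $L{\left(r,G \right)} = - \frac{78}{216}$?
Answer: $- \frac{40550690669}{944555} \approx -42931.0$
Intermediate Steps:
$L{\left(r,G \right)} = - \frac{13}{36}$ ($L{\left(r,G \right)} = \left(-78\right) \frac{1}{216} = - \frac{13}{36}$)
$-42931 + \frac{1}{L{\left(-47,g \right)} + 26238} = -42931 + \frac{1}{- \frac{13}{36} + 26238} = -42931 + \frac{1}{\frac{944555}{36}} = -42931 + \frac{36}{944555} = - \frac{40550690669}{944555}$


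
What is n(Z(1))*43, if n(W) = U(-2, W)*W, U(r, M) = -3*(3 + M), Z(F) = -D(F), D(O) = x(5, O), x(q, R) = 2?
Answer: 258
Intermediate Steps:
D(O) = 2
Z(F) = -2 (Z(F) = -1*2 = -2)
U(r, M) = -9 - 3*M
n(W) = W*(-9 - 3*W) (n(W) = (-9 - 3*W)*W = W*(-9 - 3*W))
n(Z(1))*43 = -3*(-2)*(3 - 2)*43 = -3*(-2)*1*43 = 6*43 = 258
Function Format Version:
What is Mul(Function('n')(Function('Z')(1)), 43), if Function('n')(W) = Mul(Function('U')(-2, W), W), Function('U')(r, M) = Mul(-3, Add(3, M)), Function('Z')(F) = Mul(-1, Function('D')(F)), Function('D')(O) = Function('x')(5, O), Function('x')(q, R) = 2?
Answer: 258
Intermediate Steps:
Function('D')(O) = 2
Function('Z')(F) = -2 (Function('Z')(F) = Mul(-1, 2) = -2)
Function('U')(r, M) = Add(-9, Mul(-3, M))
Function('n')(W) = Mul(W, Add(-9, Mul(-3, W))) (Function('n')(W) = Mul(Add(-9, Mul(-3, W)), W) = Mul(W, Add(-9, Mul(-3, W))))
Mul(Function('n')(Function('Z')(1)), 43) = Mul(Mul(-3, -2, Add(3, -2)), 43) = Mul(Mul(-3, -2, 1), 43) = Mul(6, 43) = 258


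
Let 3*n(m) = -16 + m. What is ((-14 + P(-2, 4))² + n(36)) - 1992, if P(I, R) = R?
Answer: -5656/3 ≈ -1885.3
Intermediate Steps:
n(m) = -16/3 + m/3 (n(m) = (-16 + m)/3 = -16/3 + m/3)
((-14 + P(-2, 4))² + n(36)) - 1992 = ((-14 + 4)² + (-16/3 + (⅓)*36)) - 1992 = ((-10)² + (-16/3 + 12)) - 1992 = (100 + 20/3) - 1992 = 320/3 - 1992 = -5656/3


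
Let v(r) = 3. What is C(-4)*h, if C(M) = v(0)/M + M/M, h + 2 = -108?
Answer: -55/2 ≈ -27.500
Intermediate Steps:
h = -110 (h = -2 - 108 = -110)
C(M) = 1 + 3/M (C(M) = 3/M + M/M = 3/M + 1 = 1 + 3/M)
C(-4)*h = ((3 - 4)/(-4))*(-110) = -¼*(-1)*(-110) = (¼)*(-110) = -55/2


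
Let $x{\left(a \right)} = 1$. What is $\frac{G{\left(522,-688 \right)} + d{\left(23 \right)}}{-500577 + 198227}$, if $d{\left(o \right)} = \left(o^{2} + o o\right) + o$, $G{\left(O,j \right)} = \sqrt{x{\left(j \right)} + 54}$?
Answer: $- \frac{1081}{302350} - \frac{\sqrt{55}}{302350} \approx -0.0035999$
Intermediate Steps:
$G{\left(O,j \right)} = \sqrt{55}$ ($G{\left(O,j \right)} = \sqrt{1 + 54} = \sqrt{55}$)
$d{\left(o \right)} = o + 2 o^{2}$ ($d{\left(o \right)} = \left(o^{2} + o^{2}\right) + o = 2 o^{2} + o = o + 2 o^{2}$)
$\frac{G{\left(522,-688 \right)} + d{\left(23 \right)}}{-500577 + 198227} = \frac{\sqrt{55} + 23 \left(1 + 2 \cdot 23\right)}{-500577 + 198227} = \frac{\sqrt{55} + 23 \left(1 + 46\right)}{-302350} = \left(\sqrt{55} + 23 \cdot 47\right) \left(- \frac{1}{302350}\right) = \left(\sqrt{55} + 1081\right) \left(- \frac{1}{302350}\right) = \left(1081 + \sqrt{55}\right) \left(- \frac{1}{302350}\right) = - \frac{1081}{302350} - \frac{\sqrt{55}}{302350}$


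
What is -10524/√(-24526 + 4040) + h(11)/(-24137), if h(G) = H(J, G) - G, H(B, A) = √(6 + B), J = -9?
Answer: 11/24137 - I*√3/24137 + 5262*I*√20486/10243 ≈ 0.00045573 + 73.528*I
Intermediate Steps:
h(G) = -G + I*√3 (h(G) = √(6 - 9) - G = √(-3) - G = I*√3 - G = -G + I*√3)
-10524/√(-24526 + 4040) + h(11)/(-24137) = -10524/√(-24526 + 4040) + (-1*11 + I*√3)/(-24137) = -10524*(-I*√20486/20486) + (-11 + I*√3)*(-1/24137) = -10524*(-I*√20486/20486) + (11/24137 - I*√3/24137) = -(-5262)*I*√20486/10243 + (11/24137 - I*√3/24137) = 5262*I*√20486/10243 + (11/24137 - I*√3/24137) = 11/24137 - I*√3/24137 + 5262*I*√20486/10243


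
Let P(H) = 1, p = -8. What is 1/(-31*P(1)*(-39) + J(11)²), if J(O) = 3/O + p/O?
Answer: 121/146314 ≈ 0.00082699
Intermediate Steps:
J(O) = -5/O (J(O) = 3/O - 8/O = -5/O)
1/(-31*P(1)*(-39) + J(11)²) = 1/(-31*1*(-39) + (-5/11)²) = 1/(-31*(-39) + (-5*1/11)²) = 1/(1209 + (-5/11)²) = 1/(1209 + 25/121) = 1/(146314/121) = 121/146314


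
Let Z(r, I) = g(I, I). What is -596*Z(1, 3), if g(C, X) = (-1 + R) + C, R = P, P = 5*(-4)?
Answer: 10728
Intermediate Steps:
P = -20
R = -20
g(C, X) = -21 + C (g(C, X) = (-1 - 20) + C = -21 + C)
Z(r, I) = -21 + I
-596*Z(1, 3) = -596*(-21 + 3) = -596*(-18) = 10728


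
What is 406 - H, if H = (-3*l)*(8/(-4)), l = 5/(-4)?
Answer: 827/2 ≈ 413.50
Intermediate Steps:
l = -5/4 (l = 5*(-1/4) = -5/4 ≈ -1.2500)
H = -15/2 (H = (-3*(-5/4))*(8/(-4)) = 15*(8*(-1/4))/4 = (15/4)*(-2) = -15/2 ≈ -7.5000)
406 - H = 406 - 1*(-15/2) = 406 + 15/2 = 827/2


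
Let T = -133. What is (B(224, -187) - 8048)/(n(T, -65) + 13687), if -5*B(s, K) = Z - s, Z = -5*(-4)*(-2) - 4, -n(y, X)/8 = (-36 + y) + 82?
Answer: -39972/71915 ≈ -0.55582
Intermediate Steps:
n(y, X) = -368 - 8*y (n(y, X) = -8*((-36 + y) + 82) = -8*(46 + y) = -368 - 8*y)
Z = -44 (Z = 20*(-2) - 4 = -40 - 4 = -44)
B(s, K) = 44/5 + s/5 (B(s, K) = -(-44 - s)/5 = 44/5 + s/5)
(B(224, -187) - 8048)/(n(T, -65) + 13687) = ((44/5 + (⅕)*224) - 8048)/((-368 - 8*(-133)) + 13687) = ((44/5 + 224/5) - 8048)/((-368 + 1064) + 13687) = (268/5 - 8048)/(696 + 13687) = -39972/5/14383 = -39972/5*1/14383 = -39972/71915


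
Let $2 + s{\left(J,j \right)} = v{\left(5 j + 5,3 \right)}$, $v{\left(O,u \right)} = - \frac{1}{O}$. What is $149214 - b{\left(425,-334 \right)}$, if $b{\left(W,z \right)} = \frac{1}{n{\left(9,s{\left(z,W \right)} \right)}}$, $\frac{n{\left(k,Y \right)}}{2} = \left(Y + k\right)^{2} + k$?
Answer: $\frac{39259750122084}{263110381} \approx 1.4921 \cdot 10^{5}$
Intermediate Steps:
$s{\left(J,j \right)} = -2 - \frac{1}{5 + 5 j}$ ($s{\left(J,j \right)} = -2 - \frac{1}{5 j + 5} = -2 - \frac{1}{5 + 5 j}$)
$n{\left(k,Y \right)} = 2 k + 2 \left(Y + k\right)^{2}$ ($n{\left(k,Y \right)} = 2 \left(\left(Y + k\right)^{2} + k\right) = 2 \left(k + \left(Y + k\right)^{2}\right) = 2 k + 2 \left(Y + k\right)^{2}$)
$b{\left(W,z \right)} = \frac{1}{18 + 2 \left(9 + \frac{-11 - 10 W}{5 \left(1 + W\right)}\right)^{2}}$ ($b{\left(W,z \right)} = \frac{1}{2 \cdot 9 + 2 \left(\frac{-11 - 10 W}{5 \left(1 + W\right)} + 9\right)^{2}} = \frac{1}{18 + 2 \left(9 + \frac{-11 - 10 W}{5 \left(1 + W\right)}\right)^{2}}$)
$149214 - b{\left(425,-334 \right)} = 149214 - \frac{25 \left(1 + 425^{2} + 2 \cdot 425\right)}{2 \left(1381 + 1450 \cdot 425^{2} + 2830 \cdot 425\right)} = 149214 - \frac{25 \left(1 + 180625 + 850\right)}{2 \left(1381 + 1450 \cdot 180625 + 1202750\right)} = 149214 - \frac{25}{2} \frac{1}{1381 + 261906250 + 1202750} \cdot 181476 = 149214 - \frac{25}{2} \cdot \frac{1}{263110381} \cdot 181476 = 149214 - \frac{2268450}{263110381} = \frac{39259750122084}{263110381}$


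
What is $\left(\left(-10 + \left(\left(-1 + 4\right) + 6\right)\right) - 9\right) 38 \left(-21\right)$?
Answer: $7980$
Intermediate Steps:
$\left(\left(-10 + \left(\left(-1 + 4\right) + 6\right)\right) - 9\right) 38 \left(-21\right) = \left(\left(-10 + \left(3 + 6\right)\right) - 9\right) 38 \left(-21\right) = \left(\left(-10 + 9\right) - 9\right) 38 \left(-21\right) = \left(-1 - 9\right) 38 \left(-21\right) = \left(-10\right) 38 \left(-21\right) = \left(-380\right) \left(-21\right) = 7980$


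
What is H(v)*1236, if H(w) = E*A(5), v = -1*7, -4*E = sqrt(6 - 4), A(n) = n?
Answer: -1545*sqrt(2) ≈ -2185.0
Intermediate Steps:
E = -sqrt(2)/4 (E = -sqrt(6 - 4)/4 = -sqrt(2)/4 ≈ -0.35355)
v = -7
H(w) = -5*sqrt(2)/4 (H(w) = -sqrt(2)/4*5 = -5*sqrt(2)/4)
H(v)*1236 = -5*sqrt(2)/4*1236 = -1545*sqrt(2)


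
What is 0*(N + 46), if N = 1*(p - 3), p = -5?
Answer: 0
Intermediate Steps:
N = -8 (N = 1*(-5 - 3) = 1*(-8) = -8)
0*(N + 46) = 0*(-8 + 46) = 0*38 = 0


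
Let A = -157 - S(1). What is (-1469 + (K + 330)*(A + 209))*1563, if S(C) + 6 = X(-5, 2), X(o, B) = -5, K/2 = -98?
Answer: 10898799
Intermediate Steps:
K = -196 (K = 2*(-98) = -196)
S(C) = -11 (S(C) = -6 - 5 = -11)
A = -146 (A = -157 - 1*(-11) = -157 + 11 = -146)
(-1469 + (K + 330)*(A + 209))*1563 = (-1469 + (-196 + 330)*(-146 + 209))*1563 = (-1469 + 134*63)*1563 = (-1469 + 8442)*1563 = 6973*1563 = 10898799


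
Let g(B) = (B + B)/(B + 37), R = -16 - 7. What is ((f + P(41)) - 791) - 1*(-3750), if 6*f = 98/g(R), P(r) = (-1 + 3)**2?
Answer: 204104/69 ≈ 2958.0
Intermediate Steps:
R = -23
P(r) = 4 (P(r) = 2**2 = 4)
g(B) = 2*B/(37 + B) (g(B) = (2*B)/(37 + B) = 2*B/(37 + B))
f = -343/69 (f = (98/((2*(-23)/(37 - 23))))/6 = (98/((2*(-23)/14)))/6 = (98/((2*(-23)*(1/14))))/6 = (98/(-23/7))/6 = (98*(-7/23))/6 = (1/6)*(-686/23) = -343/69 ≈ -4.9710)
((f + P(41)) - 791) - 1*(-3750) = ((-343/69 + 4) - 791) - 1*(-3750) = (-67/69 - 791) + 3750 = -54646/69 + 3750 = 204104/69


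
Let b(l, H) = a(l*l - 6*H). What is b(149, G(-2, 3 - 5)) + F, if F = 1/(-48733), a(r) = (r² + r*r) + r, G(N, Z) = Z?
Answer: 48092499793082/48733 ≈ 9.8686e+8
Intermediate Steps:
a(r) = r + 2*r² (a(r) = (r² + r²) + r = 2*r² + r = r + 2*r²)
b(l, H) = (l² - 6*H)*(1 - 12*H + 2*l²) (b(l, H) = (l*l - 6*H)*(1 + 2*(l*l - 6*H)) = (l² - 6*H)*(1 + 2*(l² - 6*H)) = (l² - 6*H)*(1 + (-12*H + 2*l²)) = (l² - 6*H)*(1 - 12*H + 2*l²))
F = -1/48733 ≈ -2.0520e-5
b(149, G(-2, 3 - 5)) + F = (-1*149² + 6*(3 - 5))*(-1 - 2*149² + 12*(3 - 5)) - 1/48733 = (-1*22201 + 6*(-2))*(-1 - 2*22201 + 12*(-2)) - 1/48733 = (-22201 - 12)*(-1 - 44402 - 24) - 1/48733 = -22213*(-44427) - 1/48733 = 986856951 - 1/48733 = 48092499793082/48733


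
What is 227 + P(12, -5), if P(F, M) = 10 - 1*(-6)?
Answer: 243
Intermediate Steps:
P(F, M) = 16 (P(F, M) = 10 + 6 = 16)
227 + P(12, -5) = 227 + 16 = 243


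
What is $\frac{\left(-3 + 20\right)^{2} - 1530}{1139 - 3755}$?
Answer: $\frac{1241}{2616} \approx 0.47439$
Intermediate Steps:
$\frac{\left(-3 + 20\right)^{2} - 1530}{1139 - 3755} = \frac{17^{2} - 1530}{-2616} = \left(289 - 1530\right) \left(- \frac{1}{2616}\right) = \left(-1241\right) \left(- \frac{1}{2616}\right) = \frac{1241}{2616}$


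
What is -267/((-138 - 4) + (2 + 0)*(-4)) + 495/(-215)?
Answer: -1123/2150 ≈ -0.52233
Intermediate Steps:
-267/((-138 - 4) + (2 + 0)*(-4)) + 495/(-215) = -267/(-142 + 2*(-4)) + 495*(-1/215) = -267/(-142 - 8) - 99/43 = -267/(-150) - 99/43 = -267*(-1/150) - 99/43 = 89/50 - 99/43 = -1123/2150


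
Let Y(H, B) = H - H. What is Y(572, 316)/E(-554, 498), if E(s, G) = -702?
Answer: 0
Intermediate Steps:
Y(H, B) = 0
Y(572, 316)/E(-554, 498) = 0/(-702) = 0*(-1/702) = 0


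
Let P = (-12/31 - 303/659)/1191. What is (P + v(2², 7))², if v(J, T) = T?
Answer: 3222426893747776/65777176957969 ≈ 48.990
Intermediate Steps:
P = -5767/8110313 (P = (-12*1/31 - 303*1/659)*(1/1191) = (-12/31 - 303/659)*(1/1191) = -17301/20429*1/1191 = -5767/8110313 ≈ -0.00071107)
(P + v(2², 7))² = (-5767/8110313 + 7)² = (56766424/8110313)² = 3222426893747776/65777176957969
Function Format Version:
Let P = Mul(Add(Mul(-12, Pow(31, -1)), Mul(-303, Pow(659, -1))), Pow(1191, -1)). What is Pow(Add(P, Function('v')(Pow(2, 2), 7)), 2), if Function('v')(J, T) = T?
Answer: Rational(3222426893747776, 65777176957969) ≈ 48.990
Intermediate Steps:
P = Rational(-5767, 8110313) (P = Mul(Add(Mul(-12, Rational(1, 31)), Mul(-303, Rational(1, 659))), Rational(1, 1191)) = Mul(Add(Rational(-12, 31), Rational(-303, 659)), Rational(1, 1191)) = Mul(Rational(-17301, 20429), Rational(1, 1191)) = Rational(-5767, 8110313) ≈ -0.00071107)
Pow(Add(P, Function('v')(Pow(2, 2), 7)), 2) = Pow(Add(Rational(-5767, 8110313), 7), 2) = Pow(Rational(56766424, 8110313), 2) = Rational(3222426893747776, 65777176957969)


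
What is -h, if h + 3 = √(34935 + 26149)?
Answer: 3 - 2*√15271 ≈ -244.15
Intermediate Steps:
h = -3 + 2*√15271 (h = -3 + √(34935 + 26149) = -3 + √61084 = -3 + 2*√15271 ≈ 244.15)
-h = -(-3 + 2*√15271) = 3 - 2*√15271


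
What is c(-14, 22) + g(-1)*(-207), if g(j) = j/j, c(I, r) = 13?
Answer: -194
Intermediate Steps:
g(j) = 1
c(-14, 22) + g(-1)*(-207) = 13 + 1*(-207) = 13 - 207 = -194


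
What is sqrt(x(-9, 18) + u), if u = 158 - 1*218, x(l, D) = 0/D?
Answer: 2*I*sqrt(15) ≈ 7.746*I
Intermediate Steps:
x(l, D) = 0
u = -60 (u = 158 - 218 = -60)
sqrt(x(-9, 18) + u) = sqrt(0 - 60) = sqrt(-60) = 2*I*sqrt(15)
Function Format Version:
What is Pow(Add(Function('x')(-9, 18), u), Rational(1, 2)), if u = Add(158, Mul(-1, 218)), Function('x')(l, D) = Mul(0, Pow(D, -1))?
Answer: Mul(2, I, Pow(15, Rational(1, 2))) ≈ Mul(7.7460, I)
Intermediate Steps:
Function('x')(l, D) = 0
u = -60 (u = Add(158, -218) = -60)
Pow(Add(Function('x')(-9, 18), u), Rational(1, 2)) = Pow(Add(0, -60), Rational(1, 2)) = Pow(-60, Rational(1, 2)) = Mul(2, I, Pow(15, Rational(1, 2)))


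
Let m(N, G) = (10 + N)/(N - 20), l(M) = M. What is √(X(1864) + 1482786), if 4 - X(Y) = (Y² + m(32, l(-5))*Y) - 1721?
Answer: I*√1996509 ≈ 1413.0*I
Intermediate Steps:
m(N, G) = (10 + N)/(-20 + N)
X(Y) = 1725 - Y² - 7*Y/2 (X(Y) = 4 - ((Y² + ((10 + 32)/(-20 + 32))*Y) - 1721) = 4 - ((Y² + (42/12)*Y) - 1721) = 4 - ((Y² + ((1/12)*42)*Y) - 1721) = 4 - ((Y² + 7*Y/2) - 1721) = 4 - (-1721 + Y² + 7*Y/2) = 4 + (1721 - Y² - 7*Y/2) = 1725 - Y² - 7*Y/2)
√(X(1864) + 1482786) = √((1725 - 1*1864² - 7/2*1864) + 1482786) = √((1725 - 1*3474496 - 6524) + 1482786) = √((1725 - 3474496 - 6524) + 1482786) = √(-3479295 + 1482786) = √(-1996509) = I*√1996509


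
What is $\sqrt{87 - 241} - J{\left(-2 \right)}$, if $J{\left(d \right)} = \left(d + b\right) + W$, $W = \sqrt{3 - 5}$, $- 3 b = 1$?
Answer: $\frac{7}{3} + i \sqrt{154} - i \sqrt{2} \approx 2.3333 + 10.995 i$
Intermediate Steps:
$b = - \frac{1}{3}$ ($b = \left(- \frac{1}{3}\right) 1 = - \frac{1}{3} \approx -0.33333$)
$W = i \sqrt{2}$ ($W = \sqrt{-2} = i \sqrt{2} \approx 1.4142 i$)
$J{\left(d \right)} = - \frac{1}{3} + d + i \sqrt{2}$ ($J{\left(d \right)} = \left(d - \frac{1}{3}\right) + i \sqrt{2} = \left(- \frac{1}{3} + d\right) + i \sqrt{2} = - \frac{1}{3} + d + i \sqrt{2}$)
$\sqrt{87 - 241} - J{\left(-2 \right)} = \sqrt{87 - 241} - \left(- \frac{1}{3} - 2 + i \sqrt{2}\right) = \sqrt{-154} - \left(- \frac{7}{3} + i \sqrt{2}\right) = i \sqrt{154} + \left(\frac{7}{3} - i \sqrt{2}\right) = \frac{7}{3} + i \sqrt{154} - i \sqrt{2}$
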